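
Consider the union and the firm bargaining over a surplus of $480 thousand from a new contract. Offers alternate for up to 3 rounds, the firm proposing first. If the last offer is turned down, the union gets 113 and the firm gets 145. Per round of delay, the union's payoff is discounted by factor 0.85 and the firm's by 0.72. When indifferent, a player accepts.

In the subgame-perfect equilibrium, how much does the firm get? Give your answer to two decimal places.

296.60

Solve by backward induction from round 3.
Round 3 (the firm proposes): the union gets 113 if talks fail, so the firm offers 113 and keeps 367.
Round 2 (the union proposes): the firm can get 367 next round, worth 0.72 × 367 = 264.24 now, so the union offers 264.24, keeping 215.76.
Round 1 (the firm proposes): the union can get 215.76 next round, worth 0.85 × 215.76 = 183.396 now. The firm offers 183.396 and keeps 480 − 183.396 = 296.604.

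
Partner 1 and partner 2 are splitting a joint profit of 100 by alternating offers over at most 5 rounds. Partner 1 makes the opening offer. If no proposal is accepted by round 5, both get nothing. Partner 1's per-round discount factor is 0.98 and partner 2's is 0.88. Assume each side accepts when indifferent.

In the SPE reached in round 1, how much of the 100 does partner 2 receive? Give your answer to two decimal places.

Round 5 (partner 1 proposes): rejection yields 0 for partner 2; partner 1 offers 0 and keeps 100.
Round 4 (partner 2 proposes): partner 1 can get 100 next round, worth 0.98 × 100 = 98 now. Partner 2 offers 98 and keeps 100 − 98 = 2.
Round 3 (partner 1 proposes): partner 2 can get 2 next round, worth 0.88 × 2 = 1.76 now; partner 1 offers that and keeps 98.24.
Round 2 (partner 2 proposes): partner 1 can get 98.24 next round, worth 0.98 × 98.24 = 96.2752 now, so partner 2 offers 96.2752, keeping 3.7248.
Round 1 (partner 1 proposes): partner 2 can get 3.7248 next round, worth 0.88 × 3.7248 = 3.277824 now, so partner 1 offers 3.277824, keeping 96.722176.

3.28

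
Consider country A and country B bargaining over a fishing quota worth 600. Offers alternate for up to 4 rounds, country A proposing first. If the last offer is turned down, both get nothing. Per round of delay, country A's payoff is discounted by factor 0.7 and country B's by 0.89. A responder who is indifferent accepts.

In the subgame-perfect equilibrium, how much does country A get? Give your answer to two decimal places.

By backward induction:
Round 4 (country B proposes): country A will accept anything ≥ 0, so country B offers 0 and keeps 600.
Round 3 (country A proposes): country B can get 600 next round, worth 0.89 × 600 = 534 now, so country A offers 534, keeping 66.
Round 2 (country B proposes): country A can get 66 next round, worth 0.7 × 66 = 46.2 now, so country B offers 46.2, keeping 553.8.
Round 1 (country A proposes): country B can get 553.8 next round, worth 0.89 × 553.8 = 492.882 now. Country A offers 492.882 and keeps 600 − 492.882 = 107.118.

107.12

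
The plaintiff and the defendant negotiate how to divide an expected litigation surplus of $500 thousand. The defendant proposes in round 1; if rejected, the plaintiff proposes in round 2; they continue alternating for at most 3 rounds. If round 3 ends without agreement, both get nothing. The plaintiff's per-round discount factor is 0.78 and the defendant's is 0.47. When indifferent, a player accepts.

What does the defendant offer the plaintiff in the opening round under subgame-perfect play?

206.7

Round 3 (the defendant proposes): rejection yields 0 for the plaintiff; the defendant offers 0 and keeps 500.
Round 2 (the plaintiff proposes): the defendant can get 500 next round, worth 0.47 × 500 = 235 now. The plaintiff offers 235 and keeps 500 − 235 = 265.
Round 1 (the defendant proposes): the plaintiff can get 265 next round, worth 0.78 × 265 = 206.7 now. The defendant offers 206.7 and keeps 500 − 206.7 = 293.3.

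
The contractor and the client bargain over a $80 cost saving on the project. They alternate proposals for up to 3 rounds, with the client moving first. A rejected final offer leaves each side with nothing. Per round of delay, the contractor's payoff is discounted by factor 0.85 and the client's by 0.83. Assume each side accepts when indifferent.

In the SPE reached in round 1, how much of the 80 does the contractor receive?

Solve by backward induction from round 3.
Round 3 (the client proposes): rejection yields 0 for the contractor; the client offers 0 and keeps 80.
Round 2 (the contractor proposes): the client can get 80 next round, worth 0.83 × 80 = 66.4 now. The contractor offers 66.4 and keeps 80 − 66.4 = 13.6.
Round 1 (the client proposes): the contractor can get 13.6 next round, worth 0.85 × 13.6 = 11.56 now. The client offers 11.56 and keeps 80 − 11.56 = 68.44.

11.56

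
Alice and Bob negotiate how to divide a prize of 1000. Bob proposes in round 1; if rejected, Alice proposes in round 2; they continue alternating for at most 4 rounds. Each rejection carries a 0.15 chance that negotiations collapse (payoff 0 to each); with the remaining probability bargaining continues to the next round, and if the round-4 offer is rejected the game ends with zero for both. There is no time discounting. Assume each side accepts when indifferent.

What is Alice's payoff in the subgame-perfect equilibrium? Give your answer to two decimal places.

741.63

Round 4 (Alice proposes): Bob will accept anything ≥ 0, so Alice offers 0 and keeps 1000.
Round 3 (Bob proposes): rejecting gives Alice an expected 0.85 × 1000 = 850. Bob offers 850 and keeps 1000 − 850 = 150.
Round 2 (Alice proposes): rejecting gives Bob an expected 0.85 × 150 = 127.5. Alice offers 127.5 and keeps 1000 − 127.5 = 872.5.
Round 1 (Bob proposes): rejecting gives Alice an expected 0.85 × 872.5 = 741.625; Bob offers that and keeps 258.375.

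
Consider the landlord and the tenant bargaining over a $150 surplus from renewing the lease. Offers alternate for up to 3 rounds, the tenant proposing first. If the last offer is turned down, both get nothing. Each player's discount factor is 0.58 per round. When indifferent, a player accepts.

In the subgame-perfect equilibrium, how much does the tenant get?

113.46

Round 3 (the tenant proposes): rejection yields 0 for the landlord; the tenant offers 0 and keeps 150.
Round 2 (the landlord proposes): the tenant can get 150 next round, worth 0.58 × 150 = 87 now, so the landlord offers 87, keeping 63.
Round 1 (the tenant proposes): the landlord can get 63 next round, worth 0.58 × 63 = 36.54 now. The tenant offers 36.54 and keeps 150 − 36.54 = 113.46.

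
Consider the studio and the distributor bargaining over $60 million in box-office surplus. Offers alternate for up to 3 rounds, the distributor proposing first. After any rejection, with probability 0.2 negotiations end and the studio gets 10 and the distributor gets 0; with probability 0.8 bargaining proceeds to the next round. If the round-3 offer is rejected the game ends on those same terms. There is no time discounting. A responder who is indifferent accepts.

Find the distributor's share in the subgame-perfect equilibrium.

42

By backward induction:
Round 3 (the distributor proposes): the studio gets 10 if talks fail, so the distributor offers 10 and keeps 50.
Round 2 (the studio proposes): rejecting gives the distributor an expected 0.8 × 50 = 40; the studio offers that and keeps 20.
Round 1 (the distributor proposes): rejecting gives the studio an expected 0.8 × 20 + 0.2 × 10 = 18; the distributor offers that and keeps 42.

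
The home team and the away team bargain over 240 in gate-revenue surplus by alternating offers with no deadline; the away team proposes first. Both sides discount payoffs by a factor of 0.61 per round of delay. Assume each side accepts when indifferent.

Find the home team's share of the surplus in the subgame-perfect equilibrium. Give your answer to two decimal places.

Let x be the away team's share when the away team proposes and y be the home team's share when the home team proposes.
The home team accepts iff offered ≥ 0.61·y, so x = 240 − 0.61y. Symmetrically y = 240 − 0.61x.
Substituting: x = 240 − 0.61(240 − 0.61x), giving x(1 − 0.61·0.61) = 240(1 − 0.61).
So x = 240 × 0.39 / 0.6279 ≈ 149.0683, and the home team receives 240 − x ≈ 90.9317.

90.93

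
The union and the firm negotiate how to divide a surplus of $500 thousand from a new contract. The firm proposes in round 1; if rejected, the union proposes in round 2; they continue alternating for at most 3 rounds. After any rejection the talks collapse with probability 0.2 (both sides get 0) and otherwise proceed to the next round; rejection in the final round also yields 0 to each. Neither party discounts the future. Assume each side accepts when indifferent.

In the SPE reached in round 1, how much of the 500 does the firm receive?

By backward induction:
Round 3 (the firm proposes): rejection yields 0 for the union; the firm offers 0 and keeps 500.
Round 2 (the union proposes): rejecting gives the firm an expected 0.8 × 500 = 400. The union offers 400 and keeps 500 − 400 = 100.
Round 1 (the firm proposes): rejecting gives the union an expected 0.8 × 100 = 80, so the firm offers 80, keeping 420.

420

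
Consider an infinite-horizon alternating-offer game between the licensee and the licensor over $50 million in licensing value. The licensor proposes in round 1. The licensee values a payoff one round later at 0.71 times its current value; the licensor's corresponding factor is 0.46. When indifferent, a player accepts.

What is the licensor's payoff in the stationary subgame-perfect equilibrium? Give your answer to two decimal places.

21.53

When the licensor proposes, the licensee accepts any offer worth at least 0.71 times what the licensee would get by proposing next round; and vice versa.
This gives x = 50 − 0.71y and y = 50 − 0.46x, where x and y are each side's share when it proposes.
Hence (1 − 0.71·0.46)x = 50(1 − 0.71), i.e. 0.6734·x = 14.5.
x ≈ 21.5325; the licensee's share is 50 − x ≈ 28.4675.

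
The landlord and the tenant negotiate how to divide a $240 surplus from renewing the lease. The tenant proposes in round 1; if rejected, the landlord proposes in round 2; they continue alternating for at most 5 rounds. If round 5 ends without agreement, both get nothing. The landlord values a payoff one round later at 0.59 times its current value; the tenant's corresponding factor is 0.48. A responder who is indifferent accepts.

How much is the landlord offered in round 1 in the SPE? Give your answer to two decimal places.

Round 5 (the tenant proposes): the landlord will accept anything ≥ 0, so the tenant offers 0 and keeps 240.
Round 4 (the landlord proposes): the tenant can get 240 next round, worth 0.48 × 240 = 115.2 now. The landlord offers 115.2 and keeps 240 − 115.2 = 124.8.
Round 3 (the tenant proposes): the landlord can get 124.8 next round, worth 0.59 × 124.8 = 73.632 now; the tenant offers that and keeps 166.368.
Round 2 (the landlord proposes): the tenant can get 166.368 next round, worth 0.48 × 166.368 = 79.85664 now. The landlord offers 79.85664 and keeps 240 − 79.85664 = 160.14336.
Round 1 (the tenant proposes): the landlord can get 160.14336 next round, worth 0.59 × 160.14336 = 94.4845824 now, so the tenant offers 94.4845824, keeping 145.5154176.

94.48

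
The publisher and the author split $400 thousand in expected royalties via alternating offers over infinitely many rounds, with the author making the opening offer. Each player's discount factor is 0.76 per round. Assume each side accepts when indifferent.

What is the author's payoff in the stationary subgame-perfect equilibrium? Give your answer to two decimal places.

227.27

Let x be the author's share when the author proposes and y be the publisher's share when the publisher proposes.
The publisher accepts iff offered ≥ 0.76·y, so x = 400 − 0.76y. Symmetrically y = 400 − 0.76x.
Substituting: x = 400 − 0.76(400 − 0.76x), giving x(1 − 0.76·0.76) = 400(1 − 0.76).
So x = 400 × 0.24 / 0.4224 ≈ 227.2727, and the publisher receives 400 − x ≈ 172.7273.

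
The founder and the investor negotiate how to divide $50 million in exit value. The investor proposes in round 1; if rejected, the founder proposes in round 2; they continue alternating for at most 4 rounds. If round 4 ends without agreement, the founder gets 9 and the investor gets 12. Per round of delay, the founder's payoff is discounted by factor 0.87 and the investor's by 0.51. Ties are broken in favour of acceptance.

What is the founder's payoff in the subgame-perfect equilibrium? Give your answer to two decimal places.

Round 4 (the founder proposes): the investor gets 12 if talks fail, so the founder offers 12 and keeps 38.
Round 3 (the investor proposes): the founder can get 38 next round, worth 0.87 × 38 = 33.06 now, so the investor offers 33.06, keeping 16.94.
Round 2 (the founder proposes): the investor can get 16.94 next round, worth 0.51 × 16.94 = 8.6394 now, so the founder offers 8.6394, keeping 41.3606.
Round 1 (the investor proposes): the founder can get 41.3606 next round, worth 0.87 × 41.3606 = 35.983722 now, so the investor offers 35.983722, keeping 14.016278.

35.98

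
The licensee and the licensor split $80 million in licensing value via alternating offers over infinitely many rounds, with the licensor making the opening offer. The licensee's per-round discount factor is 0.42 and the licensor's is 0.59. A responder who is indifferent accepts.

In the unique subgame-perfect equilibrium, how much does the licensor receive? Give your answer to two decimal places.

61.69

Let x be the licensor's share when the licensor proposes and y be the licensee's share when the licensee proposes.
The licensee accepts iff offered ≥ 0.42·y, so x = 80 − 0.42y. Symmetrically y = 80 − 0.59x.
Substituting: x = 80 − 0.42(80 − 0.59x), giving x(1 − 0.59·0.42) = 80(1 − 0.42).
So x = 80 × 0.58 / 0.7522 ≈ 61.6857, and the licensee receives 80 − x ≈ 18.3143.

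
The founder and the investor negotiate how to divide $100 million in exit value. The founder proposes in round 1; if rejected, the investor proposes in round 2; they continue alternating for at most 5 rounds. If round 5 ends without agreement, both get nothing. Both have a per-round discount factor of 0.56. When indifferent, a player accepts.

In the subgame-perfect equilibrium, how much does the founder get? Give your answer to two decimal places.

Round 5 (the founder proposes): the investor will accept anything ≥ 0, so the founder offers 0 and keeps 100.
Round 4 (the investor proposes): the founder can get 100 next round, worth 0.56 × 100 = 56 now, so the investor offers 56, keeping 44.
Round 3 (the founder proposes): the investor can get 44 next round, worth 0.56 × 44 = 24.64 now. The founder offers 24.64 and keeps 100 − 24.64 = 75.36.
Round 2 (the investor proposes): the founder can get 75.36 next round, worth 0.56 × 75.36 = 42.2016 now. The investor offers 42.2016 and keeps 100 − 42.2016 = 57.7984.
Round 1 (the founder proposes): the investor can get 57.7984 next round, worth 0.56 × 57.7984 = 32.367104 now, so the founder offers 32.367104, keeping 67.632896.

67.63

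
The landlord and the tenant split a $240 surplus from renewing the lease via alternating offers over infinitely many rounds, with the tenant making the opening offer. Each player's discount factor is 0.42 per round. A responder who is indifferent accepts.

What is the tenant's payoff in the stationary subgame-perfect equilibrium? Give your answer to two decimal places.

Let x be the tenant's share when the tenant proposes and y be the landlord's share when the landlord proposes.
The landlord accepts iff offered ≥ 0.42·y, so x = 240 − 0.42y. Symmetrically y = 240 − 0.42x.
Substituting: x = 240 − 0.42(240 − 0.42x), giving x(1 − 0.42·0.42) = 240(1 − 0.42).
So x = 240 × 0.58 / 0.8236 ≈ 169.0141, and the landlord receives 240 − x ≈ 70.9859.

169.01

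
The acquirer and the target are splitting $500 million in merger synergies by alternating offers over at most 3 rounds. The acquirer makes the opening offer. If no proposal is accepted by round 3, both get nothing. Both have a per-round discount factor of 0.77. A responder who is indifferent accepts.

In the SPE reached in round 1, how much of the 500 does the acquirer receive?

Round 3 (the acquirer proposes): rejection yields 0 for the target; the acquirer offers 0 and keeps 500.
Round 2 (the target proposes): the acquirer can get 500 next round, worth 0.77 × 500 = 385 now. The target offers 385 and keeps 500 − 385 = 115.
Round 1 (the acquirer proposes): the target can get 115 next round, worth 0.77 × 115 = 88.55 now; the acquirer offers that and keeps 411.45.

411.45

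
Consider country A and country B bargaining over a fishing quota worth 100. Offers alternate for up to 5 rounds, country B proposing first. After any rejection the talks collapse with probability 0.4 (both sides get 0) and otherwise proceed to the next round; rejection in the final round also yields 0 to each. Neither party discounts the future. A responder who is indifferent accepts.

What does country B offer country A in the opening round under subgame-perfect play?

By backward induction:
Round 5 (country B proposes): country A will accept anything ≥ 0, so country B offers 0 and keeps 100.
Round 4 (country A proposes): rejecting gives country B an expected 0.6 × 100 = 60; country A offers that and keeps 40.
Round 3 (country B proposes): rejecting gives country A an expected 0.6 × 40 = 24. Country B offers 24 and keeps 100 − 24 = 76.
Round 2 (country A proposes): rejecting gives country B an expected 0.6 × 76 = 45.6, so country A offers 45.6, keeping 54.4.
Round 1 (country B proposes): rejecting gives country A an expected 0.6 × 54.4 = 32.64; country B offers that and keeps 67.36.

32.64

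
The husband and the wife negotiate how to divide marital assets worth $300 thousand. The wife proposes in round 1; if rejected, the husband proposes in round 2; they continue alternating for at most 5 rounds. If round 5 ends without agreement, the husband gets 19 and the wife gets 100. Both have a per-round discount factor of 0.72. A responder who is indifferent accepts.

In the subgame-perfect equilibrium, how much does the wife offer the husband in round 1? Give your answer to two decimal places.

96.94

Round 5 (the wife proposes): the husband gets 19 if talks fail, so the wife offers 19 and keeps 281.
Round 4 (the husband proposes): the wife can get 281 next round, worth 0.72 × 281 = 202.32 now. The husband offers 202.32 and keeps 300 − 202.32 = 97.68.
Round 3 (the wife proposes): the husband can get 97.68 next round, worth 0.72 × 97.68 = 70.3296 now, so the wife offers 70.3296, keeping 229.6704.
Round 2 (the husband proposes): the wife can get 229.6704 next round, worth 0.72 × 229.6704 = 165.362688 now; the husband offers that and keeps 134.637312.
Round 1 (the wife proposes): the husband can get 134.637312 next round, worth 0.72 × 134.637312 = 96.93886464 now; the wife offers that and keeps 203.06113536.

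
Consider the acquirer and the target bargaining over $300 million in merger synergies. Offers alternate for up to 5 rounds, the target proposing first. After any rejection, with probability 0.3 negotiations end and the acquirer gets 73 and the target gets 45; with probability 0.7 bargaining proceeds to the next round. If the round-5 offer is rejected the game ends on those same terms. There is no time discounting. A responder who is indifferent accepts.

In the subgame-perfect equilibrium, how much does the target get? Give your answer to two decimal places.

170.05

By backward induction:
Round 5 (the target proposes): the acquirer gets 73 if talks fail, so the target offers 73 and keeps 227.
Round 4 (the acquirer proposes): rejecting gives the target an expected 0.7 × 227 + 0.3 × 45 = 172.4. The acquirer offers 172.4 and keeps 300 − 172.4 = 127.6.
Round 3 (the target proposes): rejecting gives the acquirer an expected 0.7 × 127.6 + 0.3 × 73 = 111.22, so the target offers 111.22, keeping 188.78.
Round 2 (the acquirer proposes): rejecting gives the target an expected 0.7 × 188.78 + 0.3 × 45 = 145.646; the acquirer offers that and keeps 154.354.
Round 1 (the target proposes): rejecting gives the acquirer an expected 0.7 × 154.354 + 0.3 × 73 = 129.9478, so the target offers 129.9478, keeping 170.0522.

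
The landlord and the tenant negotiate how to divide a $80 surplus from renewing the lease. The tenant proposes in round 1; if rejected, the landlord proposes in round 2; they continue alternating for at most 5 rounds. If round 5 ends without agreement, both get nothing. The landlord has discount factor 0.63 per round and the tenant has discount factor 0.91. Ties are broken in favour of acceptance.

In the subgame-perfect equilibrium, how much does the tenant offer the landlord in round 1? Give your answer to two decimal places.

7.14

Round 5 (the tenant proposes): the landlord will accept anything ≥ 0, so the tenant offers 0 and keeps 80.
Round 4 (the landlord proposes): the tenant can get 80 next round, worth 0.91 × 80 = 72.8 now, so the landlord offers 72.8, keeping 7.2.
Round 3 (the tenant proposes): the landlord can get 7.2 next round, worth 0.63 × 7.2 = 4.536 now, so the tenant offers 4.536, keeping 75.464.
Round 2 (the landlord proposes): the tenant can get 75.464 next round, worth 0.91 × 75.464 = 68.67224 now; the landlord offers that and keeps 11.32776.
Round 1 (the tenant proposes): the landlord can get 11.32776 next round, worth 0.63 × 11.32776 = 7.1364888 now; the tenant offers that and keeps 72.8635112.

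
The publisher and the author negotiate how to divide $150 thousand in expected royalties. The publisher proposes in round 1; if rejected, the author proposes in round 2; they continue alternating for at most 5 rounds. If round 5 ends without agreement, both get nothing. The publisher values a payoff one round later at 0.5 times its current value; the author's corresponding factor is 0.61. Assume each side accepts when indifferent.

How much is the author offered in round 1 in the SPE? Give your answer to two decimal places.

59.70

Round 5 (the publisher proposes): rejection yields 0 for the author; the publisher offers 0 and keeps 150.
Round 4 (the author proposes): the publisher can get 150 next round, worth 0.5 × 150 = 75 now, so the author offers 75, keeping 75.
Round 3 (the publisher proposes): the author can get 75 next round, worth 0.61 × 75 = 45.75 now, so the publisher offers 45.75, keeping 104.25.
Round 2 (the author proposes): the publisher can get 104.25 next round, worth 0.5 × 104.25 = 52.125 now; the author offers that and keeps 97.875.
Round 1 (the publisher proposes): the author can get 97.875 next round, worth 0.61 × 97.875 = 59.70375 now; the publisher offers that and keeps 90.29625.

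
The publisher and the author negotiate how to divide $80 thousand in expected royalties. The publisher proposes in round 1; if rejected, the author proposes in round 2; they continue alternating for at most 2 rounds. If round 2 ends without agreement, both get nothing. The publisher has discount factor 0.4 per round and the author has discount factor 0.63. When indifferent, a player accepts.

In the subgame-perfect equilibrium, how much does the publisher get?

29.6

By backward induction:
Round 2 (the author proposes): the publisher will accept anything ≥ 0, so the author offers 0 and keeps 80.
Round 1 (the publisher proposes): the author can get 80 next round, worth 0.63 × 80 = 50.4 now. The publisher offers 50.4 and keeps 80 − 50.4 = 29.6.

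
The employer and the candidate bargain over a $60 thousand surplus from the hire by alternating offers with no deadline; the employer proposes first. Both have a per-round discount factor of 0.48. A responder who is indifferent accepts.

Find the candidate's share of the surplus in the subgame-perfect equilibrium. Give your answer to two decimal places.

19.46

Let x be the employer's share when the employer proposes and y be the candidate's share when the candidate proposes.
The candidate accepts iff offered ≥ 0.48·y, so x = 60 − 0.48y. Symmetrically y = 60 − 0.48x.
Substituting: x = 60 − 0.48(60 − 0.48x), giving x(1 − 0.48·0.48) = 60(1 − 0.48).
So x = 60 × 0.52 / 0.7696 ≈ 40.5405, and the candidate receives 60 − x ≈ 19.4595.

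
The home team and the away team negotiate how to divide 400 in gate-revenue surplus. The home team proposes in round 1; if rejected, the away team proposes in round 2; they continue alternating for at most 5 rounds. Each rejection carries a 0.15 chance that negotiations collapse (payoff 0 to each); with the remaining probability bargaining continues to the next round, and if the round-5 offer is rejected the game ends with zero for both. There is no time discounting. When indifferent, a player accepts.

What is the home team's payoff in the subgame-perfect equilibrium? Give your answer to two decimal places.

By backward induction:
Round 5 (the home team proposes): the away team will accept anything ≥ 0, so the home team offers 0 and keeps 400.
Round 4 (the away team proposes): rejecting gives the home team an expected 0.85 × 400 = 340; the away team offers that and keeps 60.
Round 3 (the home team proposes): rejecting gives the away team an expected 0.85 × 60 = 51. The home team offers 51 and keeps 400 − 51 = 349.
Round 2 (the away team proposes): rejecting gives the home team an expected 0.85 × 349 = 296.65. The away team offers 296.65 and keeps 400 − 296.65 = 103.35.
Round 1 (the home team proposes): rejecting gives the away team an expected 0.85 × 103.35 = 87.8475. The home team offers 87.8475 and keeps 400 − 87.8475 = 312.1525.

312.15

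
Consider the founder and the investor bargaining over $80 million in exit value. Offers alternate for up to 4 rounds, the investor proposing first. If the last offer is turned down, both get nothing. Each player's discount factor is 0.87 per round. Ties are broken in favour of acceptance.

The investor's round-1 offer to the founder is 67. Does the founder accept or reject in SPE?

Work out the founder's continuation value if the offer is rejected.
Round 4 (the founder proposes): the investor will accept anything ≥ 0, so the founder offers 0 and keeps 80.
Round 3 (the investor proposes): the founder can get 80 next round, worth 0.87 × 80 = 69.6 now. The investor offers 69.6 and keeps 80 − 69.6 = 10.4.
Round 2 (the founder proposes): the investor can get 10.4 next round, worth 0.87 × 10.4 = 9.048 now; the founder offers that and keeps 70.952.
So by rejecting in round 1, the founder gets 70.952 next round, worth 0.87 × 70.952 = 61.72824 now.
Offer 67 ≥ 61.72824, so the founder accepts.

Accept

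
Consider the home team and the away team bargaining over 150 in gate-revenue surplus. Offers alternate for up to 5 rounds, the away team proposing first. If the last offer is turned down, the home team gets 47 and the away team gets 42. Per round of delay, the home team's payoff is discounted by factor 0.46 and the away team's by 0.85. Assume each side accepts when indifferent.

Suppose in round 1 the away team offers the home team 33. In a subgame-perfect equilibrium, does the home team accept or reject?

Accept

Round 5 (the away team proposes): the home team gets 47 if talks fail, so the away team offers 47 and keeps 103.
Round 4 (the home team proposes): the away team can get 103 next round, worth 0.85 × 103 = 87.55 now. The home team offers 87.55 and keeps 150 − 87.55 = 62.45.
Round 3 (the away team proposes): the home team can get 62.45 next round, worth 0.46 × 62.45 = 28.727 now, so the away team offers 28.727, keeping 121.273.
Round 2 (the home team proposes): the away team can get 121.273 next round, worth 0.85 × 121.273 = 103.08205 now; the home team offers that and keeps 46.91795.
So by rejecting in round 1, the home team gets 46.91795 next round, worth 0.46 × 46.91795 = 21.582257 now.
Offer 33 ≥ 21.582257, so the home team accepts.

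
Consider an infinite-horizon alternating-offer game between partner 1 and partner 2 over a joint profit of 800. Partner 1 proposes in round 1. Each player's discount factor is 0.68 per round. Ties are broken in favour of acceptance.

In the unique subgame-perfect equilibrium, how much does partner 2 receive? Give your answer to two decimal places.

When partner 1 proposes, partner 2 accepts any offer worth at least 0.68 times what partner 2 would get by proposing next round; and vice versa.
This gives x = 800 − 0.68y and y = 800 − 0.68x, where x and y are each side's share when it proposes.
Hence (1 − 0.68·0.68)x = 800(1 − 0.68), i.e. 0.5376·x = 256.
x ≈ 476.1905; partner 2's share is 800 − x ≈ 323.8095.

323.81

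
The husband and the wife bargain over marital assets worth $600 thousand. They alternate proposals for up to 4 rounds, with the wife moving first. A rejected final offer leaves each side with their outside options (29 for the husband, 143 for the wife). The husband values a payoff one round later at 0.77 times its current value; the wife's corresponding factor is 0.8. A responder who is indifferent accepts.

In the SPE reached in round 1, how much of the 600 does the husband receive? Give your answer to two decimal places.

309.16

Round 4 (the husband proposes): the wife gets 143 if talks fail, so the husband offers 143 and keeps 457.
Round 3 (the wife proposes): the husband can get 457 next round, worth 0.77 × 457 = 351.89 now, so the wife offers 351.89, keeping 248.11.
Round 2 (the husband proposes): the wife can get 248.11 next round, worth 0.8 × 248.11 = 198.488 now; the husband offers that and keeps 401.512.
Round 1 (the wife proposes): the husband can get 401.512 next round, worth 0.77 × 401.512 = 309.16424 now; the wife offers that and keeps 290.83576.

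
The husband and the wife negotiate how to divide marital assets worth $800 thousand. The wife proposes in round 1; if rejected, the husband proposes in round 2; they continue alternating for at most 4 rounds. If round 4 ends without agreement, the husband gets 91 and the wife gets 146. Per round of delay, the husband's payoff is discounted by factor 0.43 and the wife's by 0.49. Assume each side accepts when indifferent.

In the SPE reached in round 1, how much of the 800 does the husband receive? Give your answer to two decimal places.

Solve by backward induction from round 4.
Round 4 (the husband proposes): the wife gets 146 if talks fail, so the husband offers 146 and keeps 654.
Round 3 (the wife proposes): the husband can get 654 next round, worth 0.43 × 654 = 281.22 now, so the wife offers 281.22, keeping 518.78.
Round 2 (the husband proposes): the wife can get 518.78 next round, worth 0.49 × 518.78 = 254.2022 now; the husband offers that and keeps 545.7978.
Round 1 (the wife proposes): the husband can get 545.7978 next round, worth 0.43 × 545.7978 = 234.693054 now, so the wife offers 234.693054, keeping 565.306946.

234.69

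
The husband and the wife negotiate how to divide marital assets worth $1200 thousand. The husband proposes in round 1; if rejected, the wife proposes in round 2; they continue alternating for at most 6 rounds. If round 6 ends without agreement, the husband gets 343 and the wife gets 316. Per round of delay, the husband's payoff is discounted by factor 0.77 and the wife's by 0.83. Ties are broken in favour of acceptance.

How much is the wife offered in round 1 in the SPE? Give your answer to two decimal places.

666.02

Round 6 (the wife proposes): the husband gets 343 if talks fail, so the wife offers 343 and keeps 857.
Round 5 (the husband proposes): the wife can get 857 next round, worth 0.83 × 857 = 711.31 now. The husband offers 711.31 and keeps 1200 − 711.31 = 488.69.
Round 4 (the wife proposes): the husband can get 488.69 next round, worth 0.77 × 488.69 = 376.2913 now; the wife offers that and keeps 823.7087.
Round 3 (the husband proposes): the wife can get 823.7087 next round, worth 0.83 × 823.7087 = 683.678221 now. The husband offers 683.678221 and keeps 1200 − 683.678221 = 516.321779.
Round 2 (the wife proposes): the husband can get 516.321779 next round, worth 0.77 × 516.321779 = 397.56776983 now; the wife offers that and keeps 802.43223017.
Round 1 (the husband proposes): the wife can get 802.43223017 next round, worth 0.83 × 802.43223017 = 666.0187510411 now. The husband offers 666.0187510411 and keeps 1200 − 666.0187510411 = 533.9812489589.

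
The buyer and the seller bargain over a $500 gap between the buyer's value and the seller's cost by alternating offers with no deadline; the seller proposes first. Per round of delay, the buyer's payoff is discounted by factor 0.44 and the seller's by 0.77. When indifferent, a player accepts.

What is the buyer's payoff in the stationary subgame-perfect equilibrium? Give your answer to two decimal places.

Let x be the seller's share when the seller proposes and y be the buyer's share when the buyer proposes.
The buyer accepts iff offered ≥ 0.44·y, so x = 500 − 0.44y. Symmetrically y = 500 − 0.77x.
Substituting: x = 500 − 0.44(500 − 0.77x), giving x(1 − 0.77·0.44) = 500(1 − 0.44).
So x = 500 × 0.56 / 0.6612 ≈ 423.4725, and the buyer receives 500 − x ≈ 76.5275.

76.53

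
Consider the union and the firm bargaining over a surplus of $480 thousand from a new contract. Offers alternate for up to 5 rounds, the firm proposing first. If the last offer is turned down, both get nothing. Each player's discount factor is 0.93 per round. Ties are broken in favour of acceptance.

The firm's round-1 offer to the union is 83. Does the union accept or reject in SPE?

Round 5 (the firm proposes): rejection yields 0 for the union; the firm offers 0 and keeps 480.
Round 4 (the union proposes): the firm can get 480 next round, worth 0.93 × 480 = 446.4 now, so the union offers 446.4, keeping 33.6.
Round 3 (the firm proposes): the union can get 33.6 next round, worth 0.93 × 33.6 = 31.248 now; the firm offers that and keeps 448.752.
Round 2 (the union proposes): the firm can get 448.752 next round, worth 0.93 × 448.752 = 417.33936 now, so the union offers 417.33936, keeping 62.66064.
So by rejecting in round 1, the union gets 62.66064 next round, worth 0.93 × 62.66064 = 58.2743952 now.
Offer 83 ≥ 58.2743952, so the union accepts.

Accept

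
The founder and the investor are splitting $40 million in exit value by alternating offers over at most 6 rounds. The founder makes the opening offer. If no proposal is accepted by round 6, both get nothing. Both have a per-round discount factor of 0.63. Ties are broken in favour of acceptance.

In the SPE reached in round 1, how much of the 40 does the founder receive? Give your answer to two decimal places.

Round 6 (the investor proposes): rejection yields 0 for the founder; the investor offers 0 and keeps 40.
Round 5 (the founder proposes): the investor can get 40 next round, worth 0.63 × 40 = 25.2 now. The founder offers 25.2 and keeps 40 − 25.2 = 14.8.
Round 4 (the investor proposes): the founder can get 14.8 next round, worth 0.63 × 14.8 = 9.324 now; the investor offers that and keeps 30.676.
Round 3 (the founder proposes): the investor can get 30.676 next round, worth 0.63 × 30.676 = 19.32588 now; the founder offers that and keeps 20.67412.
Round 2 (the investor proposes): the founder can get 20.67412 next round, worth 0.63 × 20.67412 = 13.0246956 now, so the investor offers 13.0246956, keeping 26.9753044.
Round 1 (the founder proposes): the investor can get 26.9753044 next round, worth 0.63 × 26.9753044 = 16.994441772 now, so the founder offers 16.994441772, keeping 23.005558228.

23.01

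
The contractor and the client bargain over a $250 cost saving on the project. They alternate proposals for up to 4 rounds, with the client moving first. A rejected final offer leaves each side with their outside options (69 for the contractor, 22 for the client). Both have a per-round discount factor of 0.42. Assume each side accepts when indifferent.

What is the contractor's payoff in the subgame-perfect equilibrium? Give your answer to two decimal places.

77.79

By backward induction:
Round 4 (the contractor proposes): the client gets 22 if talks fail, so the contractor offers 22 and keeps 228.
Round 3 (the client proposes): the contractor can get 228 next round, worth 0.42 × 228 = 95.76 now; the client offers that and keeps 154.24.
Round 2 (the contractor proposes): the client can get 154.24 next round, worth 0.42 × 154.24 = 64.7808 now, so the contractor offers 64.7808, keeping 185.2192.
Round 1 (the client proposes): the contractor can get 185.2192 next round, worth 0.42 × 185.2192 = 77.792064 now, so the client offers 77.792064, keeping 172.207936.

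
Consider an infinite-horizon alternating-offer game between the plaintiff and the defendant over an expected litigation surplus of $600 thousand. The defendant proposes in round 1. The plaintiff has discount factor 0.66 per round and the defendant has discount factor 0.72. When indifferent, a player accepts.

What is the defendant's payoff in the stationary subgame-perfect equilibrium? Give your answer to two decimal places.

Let x be the defendant's share when the defendant proposes and y be the plaintiff's share when the plaintiff proposes.
The plaintiff accepts iff offered ≥ 0.66·y, so x = 600 − 0.66y. Symmetrically y = 600 − 0.72x.
Substituting: x = 600 − 0.66(600 − 0.72x), giving x(1 − 0.72·0.66) = 600(1 − 0.66).
So x = 600 × 0.34 / 0.5248 ≈ 388.7195, and the plaintiff receives 600 − x ≈ 211.2805.

388.72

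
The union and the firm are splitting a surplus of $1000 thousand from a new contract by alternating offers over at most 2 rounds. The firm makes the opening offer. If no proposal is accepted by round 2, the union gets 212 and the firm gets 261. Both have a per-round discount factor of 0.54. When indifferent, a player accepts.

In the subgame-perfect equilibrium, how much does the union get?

399.06

Round 2 (the union proposes): the firm gets 261 if talks fail, so the union offers 261 and keeps 739.
Round 1 (the firm proposes): the union can get 739 next round, worth 0.54 × 739 = 399.06 now; the firm offers that and keeps 600.94.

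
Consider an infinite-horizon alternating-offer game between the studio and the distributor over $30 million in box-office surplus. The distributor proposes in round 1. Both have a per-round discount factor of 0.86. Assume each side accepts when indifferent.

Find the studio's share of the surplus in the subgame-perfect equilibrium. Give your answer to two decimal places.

13.87

When the distributor proposes, the studio accepts any offer worth at least 0.86 times what the studio would get by proposing next round; and vice versa.
This gives x = 30 − 0.86y and y = 30 − 0.86x, where x and y are each side's share when it proposes.
Hence (1 − 0.86·0.86)x = 30(1 − 0.86), i.e. 0.2604·x = 4.2.
x ≈ 16.1290; the studio's share is 30 − x ≈ 13.8710.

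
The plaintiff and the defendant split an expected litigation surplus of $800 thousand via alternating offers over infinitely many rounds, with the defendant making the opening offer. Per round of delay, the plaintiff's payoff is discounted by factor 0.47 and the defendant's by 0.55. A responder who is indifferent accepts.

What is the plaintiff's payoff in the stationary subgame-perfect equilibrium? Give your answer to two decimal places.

Let x be the defendant's share when the defendant proposes and y be the plaintiff's share when the plaintiff proposes.
The plaintiff accepts iff offered ≥ 0.47·y, so x = 800 − 0.47y. Symmetrically y = 800 − 0.55x.
Substituting: x = 800 − 0.47(800 − 0.55x), giving x(1 − 0.55·0.47) = 800(1 − 0.47).
So x = 800 × 0.53 / 0.7415 ≈ 571.8139, and the plaintiff receives 800 − x ≈ 228.1861.

228.19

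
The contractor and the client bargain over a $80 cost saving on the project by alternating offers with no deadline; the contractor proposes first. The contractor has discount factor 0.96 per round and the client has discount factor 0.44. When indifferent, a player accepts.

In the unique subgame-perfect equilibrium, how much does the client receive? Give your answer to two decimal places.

2.44

Let x be the contractor's share when the contractor proposes and y be the client's share when the client proposes.
The client accepts iff offered ≥ 0.44·y, so x = 80 − 0.44y. Symmetrically y = 80 − 0.96x.
Substituting: x = 80 − 0.44(80 − 0.96x), giving x(1 − 0.96·0.44) = 80(1 − 0.44).
So x = 80 × 0.56 / 0.5776 ≈ 77.5623, and the client receives 80 − x ≈ 2.4377.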